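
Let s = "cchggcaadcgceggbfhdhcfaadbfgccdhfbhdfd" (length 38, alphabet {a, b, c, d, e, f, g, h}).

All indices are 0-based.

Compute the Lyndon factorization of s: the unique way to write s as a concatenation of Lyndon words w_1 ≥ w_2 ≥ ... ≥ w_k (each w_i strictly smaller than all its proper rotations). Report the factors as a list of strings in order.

["cchgg", "c", "aadcgceggbfhdhcf", "aadbfgccdhfbhdfd"]

emit factor 1: 'cchgg' (i=0, period=5)
emit factor 2: 'c' (i=5, period=1)
emit factor 3: 'aadcgceggbfhdhcf' (i=6, period=16)
emit factor 4: 'aadbfgccdhfbhdfd' (i=22, period=16)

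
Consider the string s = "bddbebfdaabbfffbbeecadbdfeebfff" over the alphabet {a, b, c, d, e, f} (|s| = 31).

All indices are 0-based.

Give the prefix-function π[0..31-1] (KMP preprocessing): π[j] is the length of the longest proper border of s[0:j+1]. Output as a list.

[0, 0, 0, 1, 0, 1, 0, 0, 0, 0, 1, 1, 0, 0, 0, 1, 1, 0, 0, 0, 0, 0, 1, 2, 0, 0, 0, 1, 0, 0, 0]

π[0] = 0
j=1 s[j]='d': π[1]=0 (border '')
j=2 s[j]='d': π[2]=0 (border '')
j=3 s[j]='b': π[3]=1 (border 'b')
j=4 s[j]='e': k: 1→0; π[4]=0 (border '')
j=5 s[j]='b': π[5]=1 (border 'b')
j=6 s[j]='f': k: 1→0; π[6]=0 (border '')
j=7 s[j]='d': π[7]=0 (border '')
j=8 s[j]='a': π[8]=0 (border '')
j=9 s[j]='a': π[9]=0 (border '')
j=10 s[j]='b': π[10]=1 (border 'b')
j=11 s[j]='b': k: 1→0; π[11]=1 (border 'b')
j=12 s[j]='f': k: 1→0; π[12]=0 (border '')
j=13 s[j]='f': π[13]=0 (border '')
j=14 s[j]='f': π[14]=0 (border '')
j=15 s[j]='b': π[15]=1 (border 'b')
j=16 s[j]='b': k: 1→0; π[16]=1 (border 'b')
j=17 s[j]='e': k: 1→0; π[17]=0 (border '')
j=18 s[j]='e': π[18]=0 (border '')
j=19 s[j]='c': π[19]=0 (border '')
j=20 s[j]='a': π[20]=0 (border '')
j=21 s[j]='d': π[21]=0 (border '')
j=22 s[j]='b': π[22]=1 (border 'b')
j=23 s[j]='d': π[23]=2 (border 'bd')
j=24 s[j]='f': k: 2→0; π[24]=0 (border '')
j=25 s[j]='e': π[25]=0 (border '')
j=26 s[j]='e': π[26]=0 (border '')
j=27 s[j]='b': π[27]=1 (border 'b')
j=28 s[j]='f': k: 1→0; π[28]=0 (border '')
j=29 s[j]='f': π[29]=0 (border '')
j=30 s[j]='f': π[30]=0 (border '')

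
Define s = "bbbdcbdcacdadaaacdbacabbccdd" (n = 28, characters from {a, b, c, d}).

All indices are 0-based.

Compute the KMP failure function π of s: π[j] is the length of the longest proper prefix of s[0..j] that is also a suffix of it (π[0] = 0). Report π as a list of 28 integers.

π[0] = 0
j=1 s[j]='b': π[1]=1 (border 'b')
j=2 s[j]='b': π[2]=2 (border 'bb')
j=3 s[j]='d': k: 2→1→0; π[3]=0 (border '')
j=4 s[j]='c': π[4]=0 (border '')
j=5 s[j]='b': π[5]=1 (border 'b')
j=6 s[j]='d': k: 1→0; π[6]=0 (border '')
j=7 s[j]='c': π[7]=0 (border '')
j=8 s[j]='a': π[8]=0 (border '')
j=9 s[j]='c': π[9]=0 (border '')
j=10 s[j]='d': π[10]=0 (border '')
j=11 s[j]='a': π[11]=0 (border '')
j=12 s[j]='d': π[12]=0 (border '')
j=13 s[j]='a': π[13]=0 (border '')
j=14 s[j]='a': π[14]=0 (border '')
j=15 s[j]='a': π[15]=0 (border '')
j=16 s[j]='c': π[16]=0 (border '')
j=17 s[j]='d': π[17]=0 (border '')
j=18 s[j]='b': π[18]=1 (border 'b')
j=19 s[j]='a': k: 1→0; π[19]=0 (border '')
j=20 s[j]='c': π[20]=0 (border '')
j=21 s[j]='a': π[21]=0 (border '')
j=22 s[j]='b': π[22]=1 (border 'b')
j=23 s[j]='b': π[23]=2 (border 'bb')
j=24 s[j]='c': k: 2→1→0; π[24]=0 (border '')
j=25 s[j]='c': π[25]=0 (border '')
j=26 s[j]='d': π[26]=0 (border '')
j=27 s[j]='d': π[27]=0 (border '')

[0, 1, 2, 0, 0, 1, 0, 0, 0, 0, 0, 0, 0, 0, 0, 0, 0, 0, 1, 0, 0, 0, 1, 2, 0, 0, 0, 0]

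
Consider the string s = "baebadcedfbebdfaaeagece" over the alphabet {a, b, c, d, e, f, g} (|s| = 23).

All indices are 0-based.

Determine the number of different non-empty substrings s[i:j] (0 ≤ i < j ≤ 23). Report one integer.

sorted suffixes:
  #0 SA[0]=15  'aaeagece'
  #1 SA[1]=4  'adcedfbebdfaaeagece'
  #2 SA[2]=16  'aeagece'
  #3 SA[3]=1  'aebadcedfbebdfaaeagece'
  #4 SA[4]=18  'agece'
  #5 SA[5]=3  'badcedfbebdfaaeagece'
  #6 SA[6]=0  'baebadcedfbebdfaaeagece'
  #7 SA[7]=12  'bdfaaeagece'
  #8 SA[8]=10  'bebdfaaeagece'
  #9 SA[9]=21  'ce'
  #10 SA[10]=6  'cedfbebdfaaeagece'
  #11 SA[11]=5  'dcedfbebdfaaeagece'
  #12 SA[12]=13  'dfaaeagece'
  #13 SA[13]=8  'dfbebdfaaeagece'
  #14 SA[14]=22  'e'
  #15 SA[15]=17  'eagece'
  #16 SA[16]=2  'ebadcedfbebdfaaeagece'
  #17 SA[17]=11  'ebdfaaeagece'
  #18 SA[18]=20  'ece'
  #19 SA[19]=7  'edfbebdfaaeagece'
  #20 SA[20]=14  'faaeagece'
  #21 SA[21]=9  'fbebdfaaeagece'
  #22 SA[22]=19  'gece'

SA = [15, 4, 16, 1, 18, 3, 0, 12, 10, 21, 6, 5, 13, 8, 22, 17, 2, 11, 20, 7, 14, 9, 19]
rank  pair      lcp
   1  s[15:],s[4:]  1  'a'
   2  s[4:],s[16:]  1  'a'
   3  s[16:],s[1:]  2  'ae'
   4  s[1:],s[18:]  1  'a'
   5  s[18:],s[3:]  0  ''
   6  s[3:],s[0:]  2  'ba'
   7  s[0:],s[12:]  1  'b'
   8  s[12:],s[10:]  1  'b'
   9  s[10:],s[21:]  0  ''
  10  s[21:],s[6:]  2  'ce'
  11  s[6:],s[5:]  0  ''
  12  s[5:],s[13:]  1  'd'
  13  s[13:],s[8:]  2  'df'
  14  s[8:],s[22:]  0  ''
  15  s[22:],s[17:]  1  'e'
  16  s[17:],s[2:]  1  'e'
  17  s[2:],s[11:]  2  'eb'
  18  s[11:],s[20:]  1  'e'
  19  s[20:],s[7:]  1  'e'
  20  s[7:],s[14:]  0  ''
  21  s[14:],s[9:]  1  'f'
  22  s[9:],s[19:]  0  ''

n(n+1)/2 = 23·24/2 = 276
Σ LCP = 0 + 1 + 1 + 2 + 1 + 0 + 2 + 1 + 1 + 0 + 2 + 0 + 1 + 2 + 0 + 1 + 1 + 2 + 1 + 1 + 0 + 1 + 0 = 21
distinct = 276 − 21 = 255

255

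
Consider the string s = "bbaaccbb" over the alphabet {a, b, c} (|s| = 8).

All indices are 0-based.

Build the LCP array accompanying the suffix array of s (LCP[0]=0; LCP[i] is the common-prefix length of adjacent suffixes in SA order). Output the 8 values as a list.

rank | idx | suffix
   0 |   2 | aaccbb
   1 |   3 | accbb
   2 |   7 | b
   3 |   1 | baaccbb
   4 |   6 | bb
   5 |   0 | bbaaccbb
   6 |   5 | cbb
   7 |   4 | ccbb

SA = [2, 3, 7, 1, 6, 0, 5, 4]
[i] adj suffixes → lcp
  [1] 2/3 → 1 ('a')
  [2] 3/7 → 0 ('')
  [3] 7/1 → 1 ('b')
  [4] 1/6 → 1 ('b')
  [5] 6/0 → 2 ('bb')
  [6] 0/5 → 0 ('')
  [7] 5/4 → 1 ('c')

[0, 1, 0, 1, 1, 2, 0, 1]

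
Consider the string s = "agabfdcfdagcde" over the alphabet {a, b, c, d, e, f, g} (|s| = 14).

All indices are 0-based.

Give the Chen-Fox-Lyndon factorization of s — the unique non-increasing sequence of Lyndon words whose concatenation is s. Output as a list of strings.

["ag", "abfdcfdagcde"]

emit factor 1: 'ag' (i=0, period=2)
emit factor 2: 'abfdcfdagcde' (i=2, period=12)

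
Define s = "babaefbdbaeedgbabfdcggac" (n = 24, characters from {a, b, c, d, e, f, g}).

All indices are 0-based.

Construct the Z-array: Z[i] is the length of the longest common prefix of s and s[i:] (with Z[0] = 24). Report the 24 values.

Z[0]=24
i=1: i≥r, start 0; Z[1]=0
i=2: i≥r, start 0; Z[2]=2 scan→box=[2,4)
i=3: min(r-i=1, Z[1]=0)=0; Z[3]=0
i=4: i≥r, start 0; Z[4]=0
i=5: i≥r, start 0; Z[5]=0
i=6: i≥r, start 0; Z[6]=1 scan→box=[6,7)
i=7: i≥r, start 0; Z[7]=0
i=8: i≥r, start 0; Z[8]=2 scan→box=[8,10)
i=9: min(r-i=1, Z[1]=0)=0; Z[9]=0
i=10: i≥r, start 0; Z[10]=0
i=11: i≥r, start 0; Z[11]=0
i=12: i≥r, start 0; Z[12]=0
i=13: i≥r, start 0; Z[13]=0
i=14: i≥r, start 0; Z[14]=3 scan→box=[14,17)
i=15: min(r-i=2, Z[1]=0)=0; Z[15]=0
i=16: min(r-i=1, Z[2]=2)=1; Z[16]=1
i=17: i≥r, start 0; Z[17]=0
i=18: i≥r, start 0; Z[18]=0
i=19: i≥r, start 0; Z[19]=0
i=20: i≥r, start 0; Z[20]=0
i=21: i≥r, start 0; Z[21]=0
i=22: i≥r, start 0; Z[22]=0
i=23: i≥r, start 0; Z[23]=0

[24, 0, 2, 0, 0, 0, 1, 0, 2, 0, 0, 0, 0, 0, 3, 0, 1, 0, 0, 0, 0, 0, 0, 0]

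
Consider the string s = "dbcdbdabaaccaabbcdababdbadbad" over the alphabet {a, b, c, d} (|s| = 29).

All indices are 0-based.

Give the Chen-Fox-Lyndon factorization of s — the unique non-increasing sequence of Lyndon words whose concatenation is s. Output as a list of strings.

emit factor 1: 'd' (i=0, period=1)
emit factor 2: 'bcdbd' (i=1, period=5)
emit factor 3: 'ab' (i=6, period=2)
emit factor 4: 'aacc' (i=8, period=4)
emit factor 5: 'aabbcdababdbadbad' (i=12, period=17)

["d", "bcdbd", "ab", "aacc", "aabbcdababdbadbad"]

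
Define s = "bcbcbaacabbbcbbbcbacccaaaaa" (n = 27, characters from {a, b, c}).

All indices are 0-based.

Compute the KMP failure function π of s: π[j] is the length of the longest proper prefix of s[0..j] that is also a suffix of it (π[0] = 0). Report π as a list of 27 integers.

π[0] = 0
j=1 s[j]='c': π[1]=0 (border '')
j=2 s[j]='b': π[2]=1 (border 'b')
j=3 s[j]='c': π[3]=2 (border 'bc')
j=4 s[j]='b': π[4]=3 (border 'bcb')
j=5 s[j]='a': k: 3→1→0; π[5]=0 (border '')
j=6 s[j]='a': π[6]=0 (border '')
j=7 s[j]='c': π[7]=0 (border '')
j=8 s[j]='a': π[8]=0 (border '')
j=9 s[j]='b': π[9]=1 (border 'b')
j=10 s[j]='b': k: 1→0; π[10]=1 (border 'b')
j=11 s[j]='b': k: 1→0; π[11]=1 (border 'b')
j=12 s[j]='c': π[12]=2 (border 'bc')
j=13 s[j]='b': π[13]=3 (border 'bcb')
j=14 s[j]='b': k: 3→1→0; π[14]=1 (border 'b')
j=15 s[j]='b': k: 1→0; π[15]=1 (border 'b')
j=16 s[j]='c': π[16]=2 (border 'bc')
j=17 s[j]='b': π[17]=3 (border 'bcb')
j=18 s[j]='a': k: 3→1→0; π[18]=0 (border '')
j=19 s[j]='c': π[19]=0 (border '')
j=20 s[j]='c': π[20]=0 (border '')
j=21 s[j]='c': π[21]=0 (border '')
j=22 s[j]='a': π[22]=0 (border '')
j=23 s[j]='a': π[23]=0 (border '')
j=24 s[j]='a': π[24]=0 (border '')
j=25 s[j]='a': π[25]=0 (border '')
j=26 s[j]='a': π[26]=0 (border '')

[0, 0, 1, 2, 3, 0, 0, 0, 0, 1, 1, 1, 2, 3, 1, 1, 2, 3, 0, 0, 0, 0, 0, 0, 0, 0, 0]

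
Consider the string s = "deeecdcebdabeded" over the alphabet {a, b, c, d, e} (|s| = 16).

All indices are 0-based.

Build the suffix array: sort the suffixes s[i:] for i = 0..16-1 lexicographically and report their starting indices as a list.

sorted suffixes:
  #0 SA[0]=10  'abeded'
  #1 SA[1]=8  'bdabeded'
  #2 SA[2]=11  'beded'
  #3 SA[3]=4  'cdcebdabeded'
  #4 SA[4]=6  'cebdabeded'
  #5 SA[5]=15  'd'
  #6 SA[6]=9  'dabeded'
  #7 SA[7]=5  'dcebdabeded'
  #8 SA[8]=13  'ded'
  #9 SA[9]=0  'deeecdcebdabeded'
  #10 SA[10]=7  'ebdabeded'
  #11 SA[11]=3  'ecdcebdabeded'
  #12 SA[12]=14  'ed'
  #13 SA[13]=12  'eded'
  #14 SA[14]=2  'eecdcebdabeded'
  #15 SA[15]=1  'eeecdcebdabeded'

[10, 8, 11, 4, 6, 15, 9, 5, 13, 0, 7, 3, 14, 12, 2, 1]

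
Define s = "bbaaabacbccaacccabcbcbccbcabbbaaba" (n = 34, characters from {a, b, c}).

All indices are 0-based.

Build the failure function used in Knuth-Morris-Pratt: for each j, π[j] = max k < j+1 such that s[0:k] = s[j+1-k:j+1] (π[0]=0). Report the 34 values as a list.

[0, 1, 0, 0, 0, 1, 0, 0, 1, 0, 0, 0, 0, 0, 0, 0, 0, 1, 0, 1, 0, 1, 0, 0, 1, 0, 0, 1, 2, 2, 3, 4, 1, 0]

π[0] = 0
j=1 s[j]='b': π[1]=1 (border 'b')
j=2 s[j]='a': k: 1→0; π[2]=0 (border '')
j=3 s[j]='a': π[3]=0 (border '')
j=4 s[j]='a': π[4]=0 (border '')
j=5 s[j]='b': π[5]=1 (border 'b')
j=6 s[j]='a': k: 1→0; π[6]=0 (border '')
j=7 s[j]='c': π[7]=0 (border '')
j=8 s[j]='b': π[8]=1 (border 'b')
j=9 s[j]='c': k: 1→0; π[9]=0 (border '')
j=10 s[j]='c': π[10]=0 (border '')
j=11 s[j]='a': π[11]=0 (border '')
j=12 s[j]='a': π[12]=0 (border '')
j=13 s[j]='c': π[13]=0 (border '')
j=14 s[j]='c': π[14]=0 (border '')
j=15 s[j]='c': π[15]=0 (border '')
j=16 s[j]='a': π[16]=0 (border '')
j=17 s[j]='b': π[17]=1 (border 'b')
j=18 s[j]='c': k: 1→0; π[18]=0 (border '')
j=19 s[j]='b': π[19]=1 (border 'b')
j=20 s[j]='c': k: 1→0; π[20]=0 (border '')
j=21 s[j]='b': π[21]=1 (border 'b')
j=22 s[j]='c': k: 1→0; π[22]=0 (border '')
j=23 s[j]='c': π[23]=0 (border '')
j=24 s[j]='b': π[24]=1 (border 'b')
j=25 s[j]='c': k: 1→0; π[25]=0 (border '')
j=26 s[j]='a': π[26]=0 (border '')
j=27 s[j]='b': π[27]=1 (border 'b')
j=28 s[j]='b': π[28]=2 (border 'bb')
j=29 s[j]='b': k: 2→1; π[29]=2 (border 'bb')
j=30 s[j]='a': π[30]=3 (border 'bba')
j=31 s[j]='a': π[31]=4 (border 'bbaa')
j=32 s[j]='b': k: 4→0; π[32]=1 (border 'b')
j=33 s[j]='a': k: 1→0; π[33]=0 (border '')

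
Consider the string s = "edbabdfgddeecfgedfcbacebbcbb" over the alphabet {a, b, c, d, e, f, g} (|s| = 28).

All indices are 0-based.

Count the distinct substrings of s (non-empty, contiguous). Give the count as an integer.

379

sorted suffixes:
  #0 SA[0]=3  'abdfgddeecfgedfcbacebbcbb'
  #1 SA[1]=20  'acebbcbb'
  #2 SA[2]=27  'b'
  #3 SA[3]=2  'babdfgddeecfgedfcbacebbcbb'
  #4 SA[4]=19  'bacebbcbb'
  #5 SA[5]=26  'bb'
  #6 SA[6]=23  'bbcbb'
  #7 SA[7]=24  'bcbb'
  #8 SA[8]=4  'bdfgddeecfgedfcbacebbcbb'
  #9 SA[9]=18  'cbacebbcbb'
  #10 SA[10]=25  'cbb'
  #11 SA[11]=21  'cebbcbb'
  #12 SA[12]=12  'cfgedfcbacebbcbb'
  #13 SA[13]=1  'dbabdfgddeecfgedfcbacebbcbb'
  #14 SA[14]=8  'ddeecfgedfcbacebbcbb'
  #15 SA[15]=9  'deecfgedfcbacebbcbb'
  #16 SA[16]=16  'dfcbacebbcbb'
  #17 SA[17]=5  'dfgddeecfgedfcbacebbcbb'
  #18 SA[18]=22  'ebbcbb'
  #19 SA[19]=11  'ecfgedfcbacebbcbb'
  #20 SA[20]=0  'edbabdfgddeecfgedfcbacebbcbb'
  #21 SA[21]=15  'edfcbacebbcbb'
  #22 SA[22]=10  'eecfgedfcbacebbcbb'
  #23 SA[23]=17  'fcbacebbcbb'
  #24 SA[24]=6  'fgddeecfgedfcbacebbcbb'
  #25 SA[25]=13  'fgedfcbacebbcbb'
  #26 SA[26]=7  'gddeecfgedfcbacebbcbb'
  #27 SA[27]=14  'gedfcbacebbcbb'

SA = [3, 20, 27, 2, 19, 26, 23, 24, 4, 18, 25, 21, 12, 1, 8, 9, 16, 5, 22, 11, 0, 15, 10, 17, 6, 13, 7, 14]
rank  pair      lcp
   1  s[3:],s[20:]  1  'a'
   2  s[20:],s[27:]  0  ''
   3  s[27:],s[2:]  1  'b'
   4  s[2:],s[19:]  2  'ba'
   5  s[19:],s[26:]  1  'b'
   6  s[26:],s[23:]  2  'bb'
   7  s[23:],s[24:]  1  'b'
   8  s[24:],s[4:]  1  'b'
   9  s[4:],s[18:]  0  ''
  10  s[18:],s[25:]  2  'cb'
  11  s[25:],s[21:]  1  'c'
  12  s[21:],s[12:]  1  'c'
  13  s[12:],s[1:]  0  ''
  14  s[1:],s[8:]  1  'd'
  15  s[8:],s[9:]  1  'd'
  16  s[9:],s[16:]  1  'd'
  17  s[16:],s[5:]  2  'df'
  18  s[5:],s[22:]  0  ''
  19  s[22:],s[11:]  1  'e'
  20  s[11:],s[0:]  1  'e'
  21  s[0:],s[15:]  2  'ed'
  22  s[15:],s[10:]  1  'e'
  23  s[10:],s[17:]  0  ''
  24  s[17:],s[6:]  1  'f'
  25  s[6:],s[13:]  2  'fg'
  26  s[13:],s[7:]  0  ''
  27  s[7:],s[14:]  1  'g'

n(n+1)/2 = 28·29/2 = 406
Σ LCP = 0 + 1 + 0 + 1 + 2 + 1 + 2 + 1 + 1 + 0 + 2 + 1 + 1 + 0 + 1 + 1 + 1 + 2 + 0 + 1 + 1 + 2 + 1 + 0 + 1 + 2 + 0 + 1 = 27
distinct = 406 − 27 = 379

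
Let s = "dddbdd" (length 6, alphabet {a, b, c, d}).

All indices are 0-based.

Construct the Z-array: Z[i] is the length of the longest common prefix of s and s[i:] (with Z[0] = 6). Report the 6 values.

[6, 2, 1, 0, 2, 1]

Z[0]=6
i=1: i≥r, start 0; Z[1]=2 extend→box=[1,3)
i=2: min(r-i=1, Z[1]=2)=1; Z[2]=1
i=3: i≥r, start 0; Z[3]=0
i=4: i≥r, start 0; Z[4]=2 extend→box=[4,6)
i=5: min(r-i=1, Z[1]=2)=1; Z[5]=1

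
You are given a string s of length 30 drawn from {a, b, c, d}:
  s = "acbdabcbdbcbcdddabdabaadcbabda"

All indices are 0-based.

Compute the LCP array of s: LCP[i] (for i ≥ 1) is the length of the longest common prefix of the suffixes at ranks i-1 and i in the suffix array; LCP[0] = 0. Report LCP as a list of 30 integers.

rank→(start, suffix):
  0 → (29, 'a')
  1 → (21, 'aadcbabda')
  2 → (19, 'abaadcbabda')
  3 → (4, 'abcbdbcbcdddabdabaadcbabda')
  4 → (26, 'abda')
  5 → (16, 'abdabaadcbabda')
  6 → (0, 'acbdabcbdbcbcdddabdabaadcbabda')
  7 → (22, 'adcbabda')
  8 → (20, 'baadcbabda')
  9 → (25, 'babda')
  10 → (9, 'bcbcdddabdabaadcbabda')
  11 → (5, 'bcbdbcbcdddabdabaadcbabda')
  12 → (11, 'bcdddabdabaadcbabda')
  13 → (27, 'bda')
  14 → (17, 'bdabaadcbabda')
  15 → (2, 'bdabcbdbcbcdddabdabaadcbabda')
  16 → (7, 'bdbcbcdddabdabaadcbabda')
  17 → (24, 'cbabda')
  18 → (10, 'cbcdddabdabaadcbabda')
  19 → (1, 'cbdabcbdbcbcdddabdabaadcbabda')
  20 → (6, 'cbdbcbcdddabdabaadcbabda')
  21 → (12, 'cdddabdabaadcbabda')
  22 → (28, 'da')
  23 → (18, 'dabaadcbabda')
  24 → (3, 'dabcbdbcbcdddabdabaadcbabda')
  25 → (15, 'dabdabaadcbabda')
  26 → (8, 'dbcbcdddabdabaadcbabda')
  27 → (23, 'dcbabda')
  28 → (14, 'ddabdabaadcbabda')
  29 → (13, 'dddabdabaadcbabda')

SA = [29, 21, 19, 4, 26, 16, 0, 22, 20, 25, 9, 5, 11, 27, 17, 2, 7, 24, 10, 1, 6, 12, 28, 18, 3, 15, 8, 23, 14, 13]
rank  pair      lcp
   1  s[29:],s[21:]  1  'a'
   2  s[21:],s[19:]  1  'a'
   3  s[19:],s[4:]  2  'ab'
   4  s[4:],s[26:]  2  'ab'
   5  s[26:],s[16:]  4  'abda'
   6  s[16:],s[0:]  1  'a'
   7  s[0:],s[22:]  1  'a'
   8  s[22:],s[20:]  0  ''
   9  s[20:],s[25:]  2  'ba'
  10  s[25:],s[9:]  1  'b'
  11  s[9:],s[5:]  3  'bcb'
  12  s[5:],s[11:]  2  'bc'
  13  s[11:],s[27:]  1  'b'
  14  s[27:],s[17:]  3  'bda'
  15  s[17:],s[2:]  4  'bdab'
  16  s[2:],s[7:]  2  'bd'
  17  s[7:],s[24:]  0  ''
  18  s[24:],s[10:]  2  'cb'
  19  s[10:],s[1:]  2  'cb'
  20  s[1:],s[6:]  3  'cbd'
  21  s[6:],s[12:]  1  'c'
  22  s[12:],s[28:]  0  ''
  23  s[28:],s[18:]  2  'da'
  24  s[18:],s[3:]  3  'dab'
  25  s[3:],s[15:]  3  'dab'
  26  s[15:],s[8:]  1  'd'
  27  s[8:],s[23:]  1  'd'
  28  s[23:],s[14:]  1  'd'
  29  s[14:],s[13:]  2  'dd'

[0, 1, 1, 2, 2, 4, 1, 1, 0, 2, 1, 3, 2, 1, 3, 4, 2, 0, 2, 2, 3, 1, 0, 2, 3, 3, 1, 1, 1, 2]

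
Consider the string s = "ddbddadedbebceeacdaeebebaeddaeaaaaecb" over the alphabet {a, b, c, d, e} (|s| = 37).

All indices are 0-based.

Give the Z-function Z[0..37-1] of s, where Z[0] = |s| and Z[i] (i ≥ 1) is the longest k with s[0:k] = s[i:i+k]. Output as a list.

Z[0]=37
i=1: i≥r, start 0; Z[1]=1 scan→box=[1,2)
i=2: i≥r, start 0; Z[2]=0
i=3: i≥r, start 0; Z[3]=2 scan→box=[3,5)
i=4: min(r-i=1, Z[1]=1)=1; Z[4]=1
i=5: i≥r, start 0; Z[5]=0
i=6: i≥r, start 0; Z[6]=1 scan→box=[6,7)
i=7: i≥r, start 0; Z[7]=0
i=8: i≥r, start 0; Z[8]=1 scan→box=[8,9)
i=9: i≥r, start 0; Z[9]=0
i=10: i≥r, start 0; Z[10]=0
i=11: i≥r, start 0; Z[11]=0
i=12: i≥r, start 0; Z[12]=0
i=13: i≥r, start 0; Z[13]=0
i=14: i≥r, start 0; Z[14]=0
i=15: i≥r, start 0; Z[15]=0
i=16: i≥r, start 0; Z[16]=0
i=17: i≥r, start 0; Z[17]=1 scan→box=[17,18)
i=18: i≥r, start 0; Z[18]=0
i=19: i≥r, start 0; Z[19]=0
i=20: i≥r, start 0; Z[20]=0
i=21: i≥r, start 0; Z[21]=0
i=22: i≥r, start 0; Z[22]=0
i=23: i≥r, start 0; Z[23]=0
i=24: i≥r, start 0; Z[24]=0
i=25: i≥r, start 0; Z[25]=0
i=26: i≥r, start 0; Z[26]=2 scan→box=[26,28)
i=27: min(r-i=1, Z[1]=1)=1; Z[27]=1
i=28: i≥r, start 0; Z[28]=0
i=29: i≥r, start 0; Z[29]=0
i=30: i≥r, start 0; Z[30]=0
i=31: i≥r, start 0; Z[31]=0
i=32: i≥r, start 0; Z[32]=0
i=33: i≥r, start 0; Z[33]=0
i=34: i≥r, start 0; Z[34]=0
i=35: i≥r, start 0; Z[35]=0
i=36: i≥r, start 0; Z[36]=0

[37, 1, 0, 2, 1, 0, 1, 0, 1, 0, 0, 0, 0, 0, 0, 0, 0, 1, 0, 0, 0, 0, 0, 0, 0, 0, 2, 1, 0, 0, 0, 0, 0, 0, 0, 0, 0]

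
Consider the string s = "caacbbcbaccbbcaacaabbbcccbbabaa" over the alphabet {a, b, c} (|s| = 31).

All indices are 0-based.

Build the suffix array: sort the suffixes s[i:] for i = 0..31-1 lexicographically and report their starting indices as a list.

[30, 29, 17, 14, 1, 27, 18, 15, 2, 8, 28, 26, 7, 25, 19, 11, 4, 20, 12, 5, 21, 16, 13, 0, 6, 24, 10, 3, 23, 9, 22]

rank | idx | suffix
   0 |  30 | a
   1 |  29 | aa
   2 |  17 | aabbbcccbbabaa
   3 |  14 | aacaabbbcccbbabaa
   4 |   1 | aacbbcbaccbbcaacaabbbcccbbabaa
   5 |  27 | abaa
   6 |  18 | abbbcccbbabaa
   7 |  15 | acaabbbcccbbabaa
   8 |   2 | acbbcbaccbbcaacaabbbcccbbabaa
   9 |   8 | accbbcaacaabbbcccbbabaa
  10 |  28 | baa
  11 |  26 | babaa
  12 |   7 | baccbbcaacaabbbcccbbabaa
  13 |  25 | bbabaa
  14 |  19 | bbbcccbbabaa
  15 |  11 | bbcaacaabbbcccbbabaa
  16 |   4 | bbcbaccbbcaacaabbbcccbbabaa
  17 |  20 | bbcccbbabaa
  18 |  12 | bcaacaabbbcccbbabaa
  19 |   5 | bcbaccbbcaacaabbbcccbbabaa
  20 |  21 | bcccbbabaa
  21 |  16 | caabbbcccbbabaa
  22 |  13 | caacaabbbcccbbabaa
  23 |   0 | caacbbcbaccbbcaacaabbbcccbbabaa
  24 |   6 | cbaccbbcaacaabbbcccbbabaa
  25 |  24 | cbbabaa
  26 |  10 | cbbcaacaabbbcccbbabaa
  27 |   3 | cbbcbaccbbcaacaabbbcccbbabaa
  28 |  23 | ccbbabaa
  29 |   9 | ccbbcaacaabbbcccbbabaa
  30 |  22 | cccbbabaa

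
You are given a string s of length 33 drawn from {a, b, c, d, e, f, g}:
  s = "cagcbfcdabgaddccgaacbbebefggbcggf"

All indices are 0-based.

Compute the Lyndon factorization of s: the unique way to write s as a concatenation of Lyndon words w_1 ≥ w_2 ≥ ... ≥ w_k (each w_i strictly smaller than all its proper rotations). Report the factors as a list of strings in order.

["c", "agcbfcd", "abgaddccg", "aacbbebefggbcggf"]

emit factor 1: 'c' (i=0, period=1)
emit factor 2: 'agcbfcd' (i=1, period=7)
emit factor 3: 'abgaddccg' (i=8, period=9)
emit factor 4: 'aacbbebefggbcggf' (i=17, period=16)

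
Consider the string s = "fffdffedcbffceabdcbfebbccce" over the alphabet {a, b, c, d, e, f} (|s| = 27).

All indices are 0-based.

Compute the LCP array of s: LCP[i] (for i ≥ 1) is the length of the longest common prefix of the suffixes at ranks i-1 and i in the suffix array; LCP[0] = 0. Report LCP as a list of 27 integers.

[0, 0, 1, 1, 1, 2, 0, 3, 1, 2, 1, 2, 0, 4, 1, 0, 1, 1, 1, 0, 1, 1, 2, 1, 2, 2, 2]

rank | idx | suffix
   0 |  14 | abdcbfebbccce
   1 |  21 | bbccce
   2 |  22 | bccce
   3 |  15 | bdcbfebbccce
   4 |  18 | bfebbccce
   5 |   9 | bffceabdcbfebbccce
   6 |  17 | cbfebbccce
   7 |   8 | cbffceabdcbfebbccce
   8 |  23 | ccce
   9 |  24 | cce
  10 |  25 | ce
  11 |  12 | ceabdcbfebbccce
  12 |  16 | dcbfebbccce
  13 |   7 | dcbffceabdcbfebbccce
  14 |   3 | dffedcbffceabdcbfebbccce
  15 |  26 | e
  16 |  13 | eabdcbfebbccce
  17 |  20 | ebbccce
  18 |   6 | edcbffceabdcbfebbccce
  19 |  11 | fceabdcbfebbccce
  20 |   2 | fdffedcbffceabdcbfebbccce
  21 |  19 | febbccce
  22 |   5 | fedcbffceabdcbfebbccce
  23 |  10 | ffceabdcbfebbccce
  24 |   1 | ffdffedcbffceabdcbfebbccce
  25 |   4 | ffedcbffceabdcbfebbccce
  26 |   0 | fffdffedcbffceabdcbfebbccce

SA = [14, 21, 22, 15, 18, 9, 17, 8, 23, 24, 25, 12, 16, 7, 3, 26, 13, 20, 6, 11, 2, 19, 5, 10, 1, 4, 0]
[i] adj suffixes → lcp
  [1] 14/21 → 0 ('')
  [2] 21/22 → 1 ('b')
  [3] 22/15 → 1 ('b')
  [4] 15/18 → 1 ('b')
  [5] 18/9 → 2 ('bf')
  [6] 9/17 → 0 ('')
  [7] 17/8 → 3 ('cbf')
  [8] 8/23 → 1 ('c')
  [9] 23/24 → 2 ('cc')
  [10] 24/25 → 1 ('c')
  [11] 25/12 → 2 ('ce')
  [12] 12/16 → 0 ('')
  [13] 16/7 → 4 ('dcbf')
  [14] 7/3 → 1 ('d')
  [15] 3/26 → 0 ('')
  [16] 26/13 → 1 ('e')
  [17] 13/20 → 1 ('e')
  [18] 20/6 → 1 ('e')
  [19] 6/11 → 0 ('')
  [20] 11/2 → 1 ('f')
  [21] 2/19 → 1 ('f')
  [22] 19/5 → 2 ('fe')
  [23] 5/10 → 1 ('f')
  [24] 10/1 → 2 ('ff')
  [25] 1/4 → 2 ('ff')
  [26] 4/0 → 2 ('ff')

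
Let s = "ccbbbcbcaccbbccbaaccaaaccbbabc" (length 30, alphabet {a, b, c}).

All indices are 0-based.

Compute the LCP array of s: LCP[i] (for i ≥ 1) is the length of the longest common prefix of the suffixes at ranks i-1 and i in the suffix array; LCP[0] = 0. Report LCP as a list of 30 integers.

[0, 2, 4, 1, 1, 3, 5, 0, 2, 1, 2, 2, 3, 1, 2, 2, 2, 0, 1, 2, 1, 2, 3, 3, 2, 1, 2, 3, 4, 4]

rank→(start, suffix):
  0 → (20, 'aaaccbbabc')
  1 → (16, 'aaccaaaccbbabc')
  2 → (21, 'aaccbbabc')
  3 → (27, 'abc')
  4 → (17, 'accaaaccbbabc')
  5 → (22, 'accbbabc')
  6 → (8, 'accbbccbaaccaaaccbbabc')
  7 → (15, 'baaccaaaccbbabc')
  8 → (26, 'babc')
  9 → (25, 'bbabc')
  10 → (2, 'bbbcbcaccbbccbaaccaaaccbbabc')
  11 → (3, 'bbcbcaccbbccbaaccaaaccbbabc')
  12 → (11, 'bbccbaaccaaaccbbabc')
  13 → (28, 'bc')
  14 → (6, 'bcaccbbccbaaccaaaccbbabc')
  15 → (4, 'bcbcaccbbccbaaccaaaccbbabc')
  16 → (12, 'bccbaaccaaaccbbabc')
  17 → (29, 'c')
  18 → (19, 'caaaccbbabc')
  19 → (7, 'caccbbccbaaccaaaccbbabc')
  20 → (14, 'cbaaccaaaccbbabc')
  21 → (24, 'cbbabc')
  22 → (1, 'cbbbcbcaccbbccbaaccaaaccbbabc')
  23 → (10, 'cbbccbaaccaaaccbbabc')
  24 → (5, 'cbcaccbbccbaaccaaaccbbabc')
  25 → (18, 'ccaaaccbbabc')
  26 → (13, 'ccbaaccaaaccbbabc')
  27 → (23, 'ccbbabc')
  28 → (0, 'ccbbbcbcaccbbccbaaccaaaccbbabc')
  29 → (9, 'ccbbccbaaccaaaccbbabc')

SA = [20, 16, 21, 27, 17, 22, 8, 15, 26, 25, 2, 3, 11, 28, 6, 4, 12, 29, 19, 7, 14, 24, 1, 10, 5, 18, 13, 23, 0, 9]
[i] adj suffixes → lcp
  [1] 20/16 → 2 ('aa')
  [2] 16/21 → 4 ('aacc')
  [3] 21/27 → 1 ('a')
  [4] 27/17 → 1 ('a')
  [5] 17/22 → 3 ('acc')
  [6] 22/8 → 5 ('accbb')
  [7] 8/15 → 0 ('')
  [8] 15/26 → 2 ('ba')
  [9] 26/25 → 1 ('b')
  [10] 25/2 → 2 ('bb')
  [11] 2/3 → 2 ('bb')
  [12] 3/11 → 3 ('bbc')
  [13] 11/28 → 1 ('b')
  [14] 28/6 → 2 ('bc')
  [15] 6/4 → 2 ('bc')
  [16] 4/12 → 2 ('bc')
  [17] 12/29 → 0 ('')
  [18] 29/19 → 1 ('c')
  [19] 19/7 → 2 ('ca')
  [20] 7/14 → 1 ('c')
  [21] 14/24 → 2 ('cb')
  [22] 24/1 → 3 ('cbb')
  [23] 1/10 → 3 ('cbb')
  [24] 10/5 → 2 ('cb')
  [25] 5/18 → 1 ('c')
  [26] 18/13 → 2 ('cc')
  [27] 13/23 → 3 ('ccb')
  [28] 23/0 → 4 ('ccbb')
  [29] 0/9 → 4 ('ccbb')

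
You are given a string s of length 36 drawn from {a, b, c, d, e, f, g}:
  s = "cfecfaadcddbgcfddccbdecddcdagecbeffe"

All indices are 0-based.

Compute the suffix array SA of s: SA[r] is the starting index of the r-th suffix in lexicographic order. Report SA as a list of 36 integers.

[5, 6, 27, 19, 31, 11, 18, 30, 17, 25, 8, 22, 3, 13, 0, 26, 10, 16, 24, 7, 9, 15, 23, 20, 35, 29, 21, 2, 32, 4, 14, 34, 1, 33, 12, 28]

sorted suffixes:
  #0 SA[0]=5  'aadcddbgcfddccbdecddcdagecbeffe'
  #1 SA[1]=6  'adcddbgcfddccbdecddcdagecbeffe'
  #2 SA[2]=27  'agecbeffe'
  #3 SA[3]=19  'bdecddcdagecbeffe'
  #4 SA[4]=31  'beffe'
  #5 SA[5]=11  'bgcfddccbdecddcdagecbeffe'
  #6 SA[6]=18  'cbdecddcdagecbeffe'
  #7 SA[7]=30  'cbeffe'
  #8 SA[8]=17  'ccbdecddcdagecbeffe'
  #9 SA[9]=25  'cdagecbeffe'
  #10 SA[10]=8  'cddbgcfddccbdecddcdagecbeffe'
  #11 SA[11]=22  'cddcdagecbeffe'
  #12 SA[12]=3  'cfaadcddbgcfddccbdecddcdagecbeffe'
  #13 SA[13]=13  'cfddccbdecddcdagecbeffe'
  #14 SA[14]=0  'cfecfaadcddbgcfddccbdecddcdagecbeffe'
  #15 SA[15]=26  'dagecbeffe'
  #16 SA[16]=10  'dbgcfddccbdecddcdagecbeffe'
  #17 SA[17]=16  'dccbdecddcdagecbeffe'
  #18 SA[18]=24  'dcdagecbeffe'
  #19 SA[19]=7  'dcddbgcfddccbdecddcdagecbeffe'
  #20 SA[20]=9  'ddbgcfddccbdecddcdagecbeffe'
  #21 SA[21]=15  'ddccbdecddcdagecbeffe'
  #22 SA[22]=23  'ddcdagecbeffe'
  #23 SA[23]=20  'decddcdagecbeffe'
  #24 SA[24]=35  'e'
  #25 SA[25]=29  'ecbeffe'
  #26 SA[26]=21  'ecddcdagecbeffe'
  #27 SA[27]=2  'ecfaadcddbgcfddccbdecddcdagecbeffe'
  #28 SA[28]=32  'effe'
  #29 SA[29]=4  'faadcddbgcfddccbdecddcdagecbeffe'
  #30 SA[30]=14  'fddccbdecddcdagecbeffe'
  #31 SA[31]=34  'fe'
  #32 SA[32]=1  'fecfaadcddbgcfddccbdecddcdagecbeffe'
  #33 SA[33]=33  'ffe'
  #34 SA[34]=12  'gcfddccbdecddcdagecbeffe'
  #35 SA[35]=28  'gecbeffe'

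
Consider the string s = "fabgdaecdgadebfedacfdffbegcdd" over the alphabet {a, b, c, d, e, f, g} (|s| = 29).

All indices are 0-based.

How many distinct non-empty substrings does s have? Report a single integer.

411

rank→(start, suffix):
  0 → (1, 'abgdaecdgadebfedacfdffbegcdd')
  1 → (17, 'acfdffbegcdd')
  2 → (10, 'adebfedacfdffbegcdd')
  3 → (5, 'aecdgadebfedacfdffbegcdd')
  4 → (23, 'begcdd')
  5 → (13, 'bfedacfdffbegcdd')
  6 → (2, 'bgdaecdgadebfedacfdffbegcdd')
  7 → (26, 'cdd')
  8 → (7, 'cdgadebfedacfdffbegcdd')
  9 → (18, 'cfdffbegcdd')
  10 → (28, 'd')
  11 → (16, 'dacfdffbegcdd')
  12 → (4, 'daecdgadebfedacfdffbegcdd')
  13 → (27, 'dd')
  14 → (11, 'debfedacfdffbegcdd')
  15 → (20, 'dffbegcdd')
  16 → (8, 'dgadebfedacfdffbegcdd')
  17 → (12, 'ebfedacfdffbegcdd')
  18 → (6, 'ecdgadebfedacfdffbegcdd')
  19 → (15, 'edacfdffbegcdd')
  20 → (24, 'egcdd')
  21 → (0, 'fabgdaecdgadebfedacfdffbegcdd')
  22 → (22, 'fbegcdd')
  23 → (19, 'fdffbegcdd')
  24 → (14, 'fedacfdffbegcdd')
  25 → (21, 'ffbegcdd')
  26 → (9, 'gadebfedacfdffbegcdd')
  27 → (25, 'gcdd')
  28 → (3, 'gdaecdgadebfedacfdffbegcdd')

SA = [1, 17, 10, 5, 23, 13, 2, 26, 7, 18, 28, 16, 4, 27, 11, 20, 8, 12, 6, 15, 24, 0, 22, 19, 14, 21, 9, 25, 3]
[i] adj suffixes → lcp
  [1] 1/17 → 1 ('a')
  [2] 17/10 → 1 ('a')
  [3] 10/5 → 1 ('a')
  [4] 5/23 → 0 ('')
  [5] 23/13 → 1 ('b')
  [6] 13/2 → 1 ('b')
  [7] 2/26 → 0 ('')
  [8] 26/7 → 2 ('cd')
  [9] 7/18 → 1 ('c')
  [10] 18/28 → 0 ('')
  [11] 28/16 → 1 ('d')
  [12] 16/4 → 2 ('da')
  [13] 4/27 → 1 ('d')
  [14] 27/11 → 1 ('d')
  [15] 11/20 → 1 ('d')
  [16] 20/8 → 1 ('d')
  [17] 8/12 → 0 ('')
  [18] 12/6 → 1 ('e')
  [19] 6/15 → 1 ('e')
  [20] 15/24 → 1 ('e')
  [21] 24/0 → 0 ('')
  [22] 0/22 → 1 ('f')
  [23] 22/19 → 1 ('f')
  [24] 19/14 → 1 ('f')
  [25] 14/21 → 1 ('f')
  [26] 21/9 → 0 ('')
  [27] 9/25 → 1 ('g')
  [28] 25/3 → 1 ('g')

n(n+1)/2 = 29·30/2 = 435
Σ LCP = 0 + 1 + 1 + 1 + 0 + 1 + 1 + 0 + 2 + 1 + 0 + 1 + 2 + 1 + 1 + 1 + 1 + 0 + 1 + 1 + 1 + 0 + 1 + 1 + 1 + 1 + 0 + 1 + 1 = 24
distinct = 435 − 24 = 411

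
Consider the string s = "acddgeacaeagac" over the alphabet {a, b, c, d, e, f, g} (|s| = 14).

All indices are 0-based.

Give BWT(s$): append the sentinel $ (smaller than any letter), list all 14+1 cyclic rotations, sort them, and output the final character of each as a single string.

rank  rotation         last
    0  $acddgeacaeagac  c
    1  ac$acddgeacaeag  g
    2  acaeagac$acddge  e
    3  acddgeacaeagac$  $
    4  aeagac$acddgeac  c
    5  agac$acddgeacae  e
    6  c$acddgeacaeaga  a
    7  caeagac$acddgea  a
    8  cddgeacaeagac$a  a
    9  ddgeacaeagac$ac  c
   10  dgeacaeagac$acd  d
   11  eacaeagac$acddg  g
   12  eagac$acddgeaca  a
   13  gac$acddgeacaea  a
   14  geacaeagac$acdd  d

cge$ceaaacdgaad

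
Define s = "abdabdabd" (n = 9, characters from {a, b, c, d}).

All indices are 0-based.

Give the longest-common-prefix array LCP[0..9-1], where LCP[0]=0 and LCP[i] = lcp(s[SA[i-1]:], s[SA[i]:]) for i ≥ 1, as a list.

[0, 3, 6, 0, 2, 5, 0, 1, 4]

rank→(start, suffix):
  0 → (6, 'abd')
  1 → (3, 'abdabd')
  2 → (0, 'abdabdabd')
  3 → (7, 'bd')
  4 → (4, 'bdabd')
  5 → (1, 'bdabdabd')
  6 → (8, 'd')
  7 → (5, 'dabd')
  8 → (2, 'dabdabd')

SA = [6, 3, 0, 7, 4, 1, 8, 5, 2]
[i] adj suffixes → lcp
  [1] 6/3 → 3 ('abd')
  [2] 3/0 → 6 ('abdabd')
  [3] 0/7 → 0 ('')
  [4] 7/4 → 2 ('bd')
  [5] 4/1 → 5 ('bdabd')
  [6] 1/8 → 0 ('')
  [7] 8/5 → 1 ('d')
  [8] 5/2 → 4 ('dabd')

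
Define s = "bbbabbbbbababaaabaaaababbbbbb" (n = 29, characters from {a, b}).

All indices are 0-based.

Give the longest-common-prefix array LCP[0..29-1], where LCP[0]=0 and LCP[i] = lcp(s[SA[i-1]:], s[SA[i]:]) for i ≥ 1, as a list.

rank | idx | suffix
   0 |  17 | aaaababbbbbb
   1 |  13 | aaabaaaababbbbbb
   2 |  18 | aaababbbbbb
   3 |  14 | aabaaaababbbbbb
   4 |  19 | aababbbbbb
   5 |  15 | abaaaababbbbbb
   6 |  11 | abaaabaaaababbbbbb
   7 |   9 | ababaaabaaaababbbbbb
   8 |  20 | ababbbbbb
   9 |   3 | abbbbbababaaabaaaababbbbbb
  10 |  22 | abbbbbb
  11 |  28 | b
  12 |  16 | baaaababbbbbb
  13 |  12 | baaabaaaababbbbbb
  14 |  10 | babaaabaaaababbbbbb
  15 |   8 | bababaaabaaaababbbbbb
  16 |   2 | babbbbbababaaabaaaababbbbbb
  17 |  21 | babbbbbb
  18 |  27 | bb
  19 |   7 | bbababaaabaaaababbbbbb
  20 |   1 | bbabbbbbababaaabaaaababbbbbb
  21 |  26 | bbb
  22 |   6 | bbbababaaabaaaababbbbbb
  23 |   0 | bbbabbbbbababaaabaaaababbbbbb
  24 |  25 | bbbb
  25 |   5 | bbbbababaaabaaaababbbbbb
  26 |  24 | bbbbb
  27 |   4 | bbbbbababaaabaaaababbbbbb
  28 |  23 | bbbbbb

SA = [17, 13, 18, 14, 19, 15, 11, 9, 20, 3, 22, 28, 16, 12, 10, 8, 2, 21, 27, 7, 1, 26, 6, 0, 25, 5, 24, 4, 23]
i: (SA[i-1],SA[i]) lcp shared
  1: (17,13) 3 'aaa'
  2: (13,18) 5 'aaaba'
  3: (18,14) 2 'aa'
  4: (14,19) 4 'aaba'
  5: (19,15) 1 'a'
  6: (15,11) 5 'abaaa'
  7: (11,9) 3 'aba'
  8: (9,20) 4 'abab'
  9: (20,3) 2 'ab'
  10: (3,22) 6 'abbbbb'
  11: (22,28) 0 ''
  12: (28,16) 1 'b'
  13: (16,12) 4 'baaa'
  14: (12,10) 2 'ba'
  15: (10,8) 4 'baba'
  16: (8,2) 3 'bab'
  17: (2,21) 7 'babbbbb'
  18: (21,27) 1 'b'
  19: (27,7) 2 'bb'
  20: (7,1) 4 'bbab'
  21: (1,26) 2 'bb'
  22: (26,6) 3 'bbb'
  23: (6,0) 5 'bbbab'
  24: (0,25) 3 'bbb'
  25: (25,5) 4 'bbbb'
  26: (5,24) 4 'bbbb'
  27: (24,4) 5 'bbbbb'
  28: (4,23) 5 'bbbbb'

[0, 3, 5, 2, 4, 1, 5, 3, 4, 2, 6, 0, 1, 4, 2, 4, 3, 7, 1, 2, 4, 2, 3, 5, 3, 4, 4, 5, 5]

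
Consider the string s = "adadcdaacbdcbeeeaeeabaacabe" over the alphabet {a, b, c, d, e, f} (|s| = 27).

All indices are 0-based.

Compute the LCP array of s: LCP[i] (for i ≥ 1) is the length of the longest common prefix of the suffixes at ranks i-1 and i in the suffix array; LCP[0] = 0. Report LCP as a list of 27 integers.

sorted suffixes:
  #0 SA[0]=21  'aacabe'
  #1 SA[1]=6  'aacbdcbeeeaeeabaacabe'
  #2 SA[2]=19  'abaacabe'
  #3 SA[3]=24  'abe'
  #4 SA[4]=22  'acabe'
  #5 SA[5]=7  'acbdcbeeeaeeabaacabe'
  #6 SA[6]=0  'adadcdaacbdcbeeeaeeabaacabe'
  #7 SA[7]=2  'adcdaacbdcbeeeaeeabaacabe'
  #8 SA[8]=16  'aeeabaacabe'
  #9 SA[9]=20  'baacabe'
  #10 SA[10]=9  'bdcbeeeaeeabaacabe'
  #11 SA[11]=25  'be'
  #12 SA[12]=12  'beeeaeeabaacabe'
  #13 SA[13]=23  'cabe'
  #14 SA[14]=8  'cbdcbeeeaeeabaacabe'
  #15 SA[15]=11  'cbeeeaeeabaacabe'
  #16 SA[16]=4  'cdaacbdcbeeeaeeabaacabe'
  #17 SA[17]=5  'daacbdcbeeeaeeabaacabe'
  #18 SA[18]=1  'dadcdaacbdcbeeeaeeabaacabe'
  #19 SA[19]=10  'dcbeeeaeeabaacabe'
  #20 SA[20]=3  'dcdaacbdcbeeeaeeabaacabe'
  #21 SA[21]=26  'e'
  #22 SA[22]=18  'eabaacabe'
  #23 SA[23]=15  'eaeeabaacabe'
  #24 SA[24]=17  'eeabaacabe'
  #25 SA[25]=14  'eeaeeabaacabe'
  #26 SA[26]=13  'eeeaeeabaacabe'

SA = [21, 6, 19, 24, 22, 7, 0, 2, 16, 20, 9, 25, 12, 23, 8, 11, 4, 5, 1, 10, 3, 26, 18, 15, 17, 14, 13]
rank  pair      lcp
   1  s[21:],s[6:]  3  'aac'
   2  s[6:],s[19:]  1  'a'
   3  s[19:],s[24:]  2  'ab'
   4  s[24:],s[22:]  1  'a'
   5  s[22:],s[7:]  2  'ac'
   6  s[7:],s[0:]  1  'a'
   7  s[0:],s[2:]  2  'ad'
   8  s[2:],s[16:]  1  'a'
   9  s[16:],s[20:]  0  ''
  10  s[20:],s[9:]  1  'b'
  11  s[9:],s[25:]  1  'b'
  12  s[25:],s[12:]  2  'be'
  13  s[12:],s[23:]  0  ''
  14  s[23:],s[8:]  1  'c'
  15  s[8:],s[11:]  2  'cb'
  16  s[11:],s[4:]  1  'c'
  17  s[4:],s[5:]  0  ''
  18  s[5:],s[1:]  2  'da'
  19  s[1:],s[10:]  1  'd'
  20  s[10:],s[3:]  2  'dc'
  21  s[3:],s[26:]  0  ''
  22  s[26:],s[18:]  1  'e'
  23  s[18:],s[15:]  2  'ea'
  24  s[15:],s[17:]  1  'e'
  25  s[17:],s[14:]  3  'eea'
  26  s[14:],s[13:]  2  'ee'

[0, 3, 1, 2, 1, 2, 1, 2, 1, 0, 1, 1, 2, 0, 1, 2, 1, 0, 2, 1, 2, 0, 1, 2, 1, 3, 2]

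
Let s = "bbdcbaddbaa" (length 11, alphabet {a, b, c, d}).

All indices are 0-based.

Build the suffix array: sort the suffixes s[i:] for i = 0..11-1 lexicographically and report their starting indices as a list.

[10, 9, 5, 8, 4, 0, 1, 3, 7, 2, 6]

rank | idx | suffix
   0 |  10 | a
   1 |   9 | aa
   2 |   5 | addbaa
   3 |   8 | baa
   4 |   4 | baddbaa
   5 |   0 | bbdcbaddbaa
   6 |   1 | bdcbaddbaa
   7 |   3 | cbaddbaa
   8 |   7 | dbaa
   9 |   2 | dcbaddbaa
  10 |   6 | ddbaa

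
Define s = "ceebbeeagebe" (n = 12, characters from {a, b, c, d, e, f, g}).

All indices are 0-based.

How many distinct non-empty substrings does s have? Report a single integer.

68

rank | idx | suffix
   0 |   7 | agebe
   1 |   3 | bbeeagebe
   2 |  10 | be
   3 |   4 | beeagebe
   4 |   0 | ceebbeeagebe
   5 |  11 | e
   6 |   6 | eagebe
   7 |   2 | ebbeeagebe
   8 |   9 | ebe
   9 |   5 | eeagebe
  10 |   1 | eebbeeagebe
  11 |   8 | gebe

SA = [7, 3, 10, 4, 0, 11, 6, 2, 9, 5, 1, 8]
i: (SA[i-1],SA[i]) lcp shared
  1: (7,3) 0 ''
  2: (3,10) 1 'b'
  3: (10,4) 2 'be'
  4: (4,0) 0 ''
  5: (0,11) 0 ''
  6: (11,6) 1 'e'
  7: (6,2) 1 'e'
  8: (2,9) 2 'eb'
  9: (9,5) 1 'e'
  10: (5,1) 2 'ee'
  11: (1,8) 0 ''

n(n+1)/2 = 12·13/2 = 78
Σ LCP = 0 + 0 + 1 + 2 + 0 + 0 + 1 + 1 + 2 + 1 + 2 + 0 = 10
distinct = 78 − 10 = 68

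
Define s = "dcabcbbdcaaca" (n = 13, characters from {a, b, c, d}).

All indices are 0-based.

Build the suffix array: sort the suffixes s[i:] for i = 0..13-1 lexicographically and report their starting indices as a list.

rank→(start, suffix):
  0 → (12, 'a')
  1 → (9, 'aaca')
  2 → (2, 'abcbbdcaaca')
  3 → (10, 'aca')
  4 → (5, 'bbdcaaca')
  5 → (3, 'bcbbdcaaca')
  6 → (6, 'bdcaaca')
  7 → (11, 'ca')
  8 → (8, 'caaca')
  9 → (1, 'cabcbbdcaaca')
  10 → (4, 'cbbdcaaca')
  11 → (7, 'dcaaca')
  12 → (0, 'dcabcbbdcaaca')

[12, 9, 2, 10, 5, 3, 6, 11, 8, 1, 4, 7, 0]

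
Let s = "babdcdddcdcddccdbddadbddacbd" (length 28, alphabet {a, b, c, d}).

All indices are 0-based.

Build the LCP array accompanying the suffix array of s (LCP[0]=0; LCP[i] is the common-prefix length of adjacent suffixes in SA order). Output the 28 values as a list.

rank | idx | suffix
   0 |   1 | abdcdddcdcddccdbddadbddacbd
   1 |  24 | acbd
   2 |  19 | adbddacbd
   3 |   0 | babdcdddcdcddccdbddadbddacbd
   4 |  26 | bd
   5 |   2 | bdcdddcdcddccdbddadbddacbd
   6 |  21 | bddacbd
   7 |  16 | bddadbddacbd
   8 |  25 | cbd
   9 |  13 | ccdbddadbddacbd
  10 |  14 | cdbddadbddacbd
  11 |   8 | cdcddccdbddadbddacbd
  12 |  10 | cddccdbddadbddacbd
  13 |   4 | cdddcdcddccdbddadbddacbd
  14 |  27 | d
  15 |  23 | dacbd
  16 |  18 | dadbddacbd
  17 |  20 | dbddacbd
  18 |  15 | dbddadbddacbd
  19 |  12 | dccdbddadbddacbd
  20 |   7 | dcdcddccdbddadbddacbd
  21 |   9 | dcddccdbddadbddacbd
  22 |   3 | dcdddcdcddccdbddadbddacbd
  23 |  22 | ddacbd
  24 |  17 | ddadbddacbd
  25 |  11 | ddccdbddadbddacbd
  26 |   6 | ddcdcddccdbddadbddacbd
  27 |   5 | dddcdcddccdbddadbddacbd

SA = [1, 24, 19, 0, 26, 2, 21, 16, 25, 13, 14, 8, 10, 4, 27, 23, 18, 20, 15, 12, 7, 9, 3, 22, 17, 11, 6, 5]
rank  pair      lcp
   1  s[1:],s[24:]  1  'a'
   2  s[24:],s[19:]  1  'a'
   3  s[19:],s[0:]  0  ''
   4  s[0:],s[26:]  1  'b'
   5  s[26:],s[2:]  2  'bd'
   6  s[2:],s[21:]  2  'bd'
   7  s[21:],s[16:]  4  'bdda'
   8  s[16:],s[25:]  0  ''
   9  s[25:],s[13:]  1  'c'
  10  s[13:],s[14:]  1  'c'
  11  s[14:],s[8:]  2  'cd'
  12  s[8:],s[10:]  2  'cd'
  13  s[10:],s[4:]  3  'cdd'
  14  s[4:],s[27:]  0  ''
  15  s[27:],s[23:]  1  'd'
  16  s[23:],s[18:]  2  'da'
  17  s[18:],s[20:]  1  'd'
  18  s[20:],s[15:]  5  'dbdda'
  19  s[15:],s[12:]  1  'd'
  20  s[12:],s[7:]  2  'dc'
  21  s[7:],s[9:]  3  'dcd'
  22  s[9:],s[3:]  4  'dcdd'
  23  s[3:],s[22:]  1  'd'
  24  s[22:],s[17:]  3  'dda'
  25  s[17:],s[11:]  2  'dd'
  26  s[11:],s[6:]  3  'ddc'
  27  s[6:],s[5:]  2  'dd'

[0, 1, 1, 0, 1, 2, 2, 4, 0, 1, 1, 2, 2, 3, 0, 1, 2, 1, 5, 1, 2, 3, 4, 1, 3, 2, 3, 2]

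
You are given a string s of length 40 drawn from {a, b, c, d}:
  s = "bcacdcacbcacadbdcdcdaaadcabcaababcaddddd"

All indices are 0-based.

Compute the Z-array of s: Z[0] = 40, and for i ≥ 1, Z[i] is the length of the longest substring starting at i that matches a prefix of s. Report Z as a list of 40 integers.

[40, 0, 0, 0, 0, 0, 0, 0, 4, 0, 0, 0, 0, 0, 1, 0, 0, 0, 0, 0, 0, 0, 0, 0, 0, 0, 3, 0, 0, 0, 1, 0, 3, 0, 0, 0, 0, 0, 0, 0]

Z[0]=40
i=1: fresh scan; Z[1]=0
i=2: fresh scan; Z[2]=0
i=3: fresh scan; Z[3]=0
i=4: fresh scan; Z[4]=0
i=5: fresh scan; Z[5]=0
i=6: fresh scan; Z[6]=0
i=7: fresh scan; Z[7]=0
i=8: fresh scan; Z[8]=4 grow→box=[8,12)
i=9: min(r-i=3, Z[1]=0)=0; Z[9]=0
i=10: min(r-i=2, Z[2]=0)=0; Z[10]=0
i=11: min(r-i=1, Z[3]=0)=0; Z[11]=0
i=12: fresh scan; Z[12]=0
i=13: fresh scan; Z[13]=0
i=14: fresh scan; Z[14]=1 grow→box=[14,15)
i=15: fresh scan; Z[15]=0
i=16: fresh scan; Z[16]=0
i=17: fresh scan; Z[17]=0
i=18: fresh scan; Z[18]=0
i=19: fresh scan; Z[19]=0
i=20: fresh scan; Z[20]=0
i=21: fresh scan; Z[21]=0
i=22: fresh scan; Z[22]=0
i=23: fresh scan; Z[23]=0
i=24: fresh scan; Z[24]=0
i=25: fresh scan; Z[25]=0
i=26: fresh scan; Z[26]=3 grow→box=[26,29)
i=27: min(r-i=2, Z[1]=0)=0; Z[27]=0
i=28: min(r-i=1, Z[2]=0)=0; Z[28]=0
i=29: fresh scan; Z[29]=0
i=30: fresh scan; Z[30]=1 grow→box=[30,31)
i=31: fresh scan; Z[31]=0
i=32: fresh scan; Z[32]=3 grow→box=[32,35)
i=33: min(r-i=2, Z[1]=0)=0; Z[33]=0
i=34: min(r-i=1, Z[2]=0)=0; Z[34]=0
i=35: fresh scan; Z[35]=0
i=36: fresh scan; Z[36]=0
i=37: fresh scan; Z[37]=0
i=38: fresh scan; Z[38]=0
i=39: fresh scan; Z[39]=0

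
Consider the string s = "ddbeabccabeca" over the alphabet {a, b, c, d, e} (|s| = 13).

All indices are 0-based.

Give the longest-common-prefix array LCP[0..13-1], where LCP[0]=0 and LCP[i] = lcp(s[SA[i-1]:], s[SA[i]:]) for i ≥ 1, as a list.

[0, 1, 2, 0, 1, 2, 0, 2, 1, 0, 1, 0, 1]

rank | idx | suffix
   0 |  12 | a
   1 |   4 | abccabeca
   2 |   8 | abeca
   3 |   5 | bccabeca
   4 |   2 | beabccabeca
   5 |   9 | beca
   6 |  11 | ca
   7 |   7 | cabeca
   8 |   6 | ccabeca
   9 |   1 | dbeabccabeca
  10 |   0 | ddbeabccabeca
  11 |   3 | eabccabeca
  12 |  10 | eca

SA = [12, 4, 8, 5, 2, 9, 11, 7, 6, 1, 0, 3, 10]
[i] adj suffixes → lcp
  [1] 12/4 → 1 ('a')
  [2] 4/8 → 2 ('ab')
  [3] 8/5 → 0 ('')
  [4] 5/2 → 1 ('b')
  [5] 2/9 → 2 ('be')
  [6] 9/11 → 0 ('')
  [7] 11/7 → 2 ('ca')
  [8] 7/6 → 1 ('c')
  [9] 6/1 → 0 ('')
  [10] 1/0 → 1 ('d')
  [11] 0/3 → 0 ('')
  [12] 3/10 → 1 ('e')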